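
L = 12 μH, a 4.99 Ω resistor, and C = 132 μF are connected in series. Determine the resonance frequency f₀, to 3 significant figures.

4.00 kHz

ω₀ = 1/√(LC) = 1/√(1.2e-05 × 0.000132) = 25130 rad/s
f₀ = ω₀/(2π) = 4.00 kHz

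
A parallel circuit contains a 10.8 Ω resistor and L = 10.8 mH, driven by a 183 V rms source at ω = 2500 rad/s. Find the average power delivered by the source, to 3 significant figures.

X_L = ωL = 27.0 Ω
Parallel: admittances add. Y = 1/R + 1/(jωL)
Y = (0.0926 − j0.0370) S
|Y| = 0.0997 S → |Z| = 1/|Y| = 10.0 Ω, ∠Z = −∠Y = 21.8°
I = V/|Z| = 18.2 A
P = VI cos φ = 183 × 18.2 × cos(21.8°) = 3.10 kW

3.10 kW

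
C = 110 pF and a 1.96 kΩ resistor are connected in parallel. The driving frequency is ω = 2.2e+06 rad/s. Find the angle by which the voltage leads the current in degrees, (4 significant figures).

X_C = 1/(ωC) = 4132 Ω
Parallel: admittances add. Y = 1/R + jωC
Y = (0.0005102 + j0.0002420) S
|Y| = 0.0005647 S → |Z| = 1/|Y| = 1771 Ω, ∠Z = −∠Y = -25.38°

-25.38°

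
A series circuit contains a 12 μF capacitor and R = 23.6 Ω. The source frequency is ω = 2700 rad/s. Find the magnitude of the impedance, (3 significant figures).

X_C = 1/(ωC) = 30.9 Ω
Z = 23.6 − j30.9 Ω
|Z| = √(23.6² + 30.9²) = 38.9 Ω

38.9 Ω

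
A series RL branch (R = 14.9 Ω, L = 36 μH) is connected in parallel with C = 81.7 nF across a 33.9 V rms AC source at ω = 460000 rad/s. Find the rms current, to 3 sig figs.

1.03 A

X_L = ωL = 16.6 Ω
X_C = 1/(ωC) = 26.6 Ω
Branch 1 (R+jX_L): Z₁ = 14.9 + j16.6 Ω, |Z₁| = 22.3 Ω
Branch 2 (−jX_C): Z₂ = −j26.6 Ω
Parallel: Z = Z₁Z₂/(Z₁+Z₂), |Z| = 33.0 Ω, ∠Z = -7.98°
I = V/|Z| = 33.9/33.0 = 1.03 A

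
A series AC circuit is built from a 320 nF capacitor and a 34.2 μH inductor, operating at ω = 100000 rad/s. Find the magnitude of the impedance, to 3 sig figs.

X_L = ωL = 3.42 Ω
X_C = 1/(ωC) = 31.2 Ω
Net reactance X = X_L − X_C = -27.8 Ω
Z = − j27.8 Ω
|Z| = √(0² + 27.8²) = 27.8 Ω

27.8 Ω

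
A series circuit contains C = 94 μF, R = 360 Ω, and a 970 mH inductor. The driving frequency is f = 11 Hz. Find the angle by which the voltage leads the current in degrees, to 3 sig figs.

ω = 2πf = 69.12 rad/s
X_L = ωL = 67.0 Ω
X_C = 1/(ωC) = 154 Ω
Net reactance X = X_L − X_C = -86.9 Ω
Z = 360 − j86.9 Ω
|Z| = √(360² + 86.9²) = 370 Ω
∠Z = arctan(-86.9/360) = -13.6°

-13.6°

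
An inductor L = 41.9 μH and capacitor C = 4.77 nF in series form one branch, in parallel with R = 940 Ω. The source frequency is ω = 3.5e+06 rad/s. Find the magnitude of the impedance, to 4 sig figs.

86.38 Ω

X_L = ωL = 146.7 Ω
X_C = 1/(ωC) = 59.90 Ω
Branch 1: Z₁ = R = 940.0 Ω
Branch 2 (series LC): Z₂ = j(X_L − X_C) = j86.75 Ω
Parallel: Z = Z₁Z₂/(Z₁+Z₂), |Z| = 86.38 Ω, ∠Z = 84.73°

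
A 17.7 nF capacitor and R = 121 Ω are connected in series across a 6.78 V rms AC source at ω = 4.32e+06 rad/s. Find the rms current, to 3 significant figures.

55.7 mA

X_C = 1/(ωC) = 13.1 Ω
Z = 121 − j13.1 Ω
|Z| = √(121² + 13.1²) = 122 Ω
I = V/|Z| = 6.78/122 = 55.7 mA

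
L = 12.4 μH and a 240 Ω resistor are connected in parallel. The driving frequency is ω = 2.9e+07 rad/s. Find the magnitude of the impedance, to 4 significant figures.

X_L = ωL = 359.6 Ω
Parallel: admittances add. Y = 1/R + 1/(jωL)
Y = (0.004167 − j0.002781) S
|Y| = 0.005009 S → |Z| = 1/|Y| = 199.6 Ω, ∠Z = −∠Y = 33.72°

199.6 Ω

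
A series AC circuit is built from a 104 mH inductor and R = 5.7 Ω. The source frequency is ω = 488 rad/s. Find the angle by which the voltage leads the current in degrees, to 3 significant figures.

83.6°

X_L = ωL = 50.8 Ω
Z = 5.70 + j50.8 Ω
|Z| = √(5.70² + 50.8²) = 51.1 Ω
∠Z = arctan(50.8/5.70) = 83.6°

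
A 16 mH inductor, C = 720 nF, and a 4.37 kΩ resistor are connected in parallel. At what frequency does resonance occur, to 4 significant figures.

1.483 kHz

ω₀ = 1/√(LC) = 1/√(0.016 × 7.2e-07) = 9317 rad/s
f₀ = ω₀/(2π) = 1.483 kHz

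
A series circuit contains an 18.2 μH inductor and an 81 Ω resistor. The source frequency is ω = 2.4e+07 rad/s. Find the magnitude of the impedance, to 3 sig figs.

X_L = ωL = 437 Ω
Z = 81.0 + j437 Ω
|Z| = √(81.0² + 437²) = 444 Ω

444 Ω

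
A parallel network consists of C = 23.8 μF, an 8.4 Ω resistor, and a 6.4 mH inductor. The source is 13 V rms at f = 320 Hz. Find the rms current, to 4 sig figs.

ω = 2πf = 2011 rad/s
X_L = ωL = 12.87 Ω
X_C = 1/(ωC) = 20.90 Ω
Parallel: admittances add. Y = 1/R + 1/(jωL) + jωC
Y = (0.1190 − j0.02986) S
|Y| = 0.1227 S → |Z| = 1/|Y| = 8.148 Ω, ∠Z = −∠Y = 14.08°
I = V/|Z| = 13/8.148 = 1.596 A

1.596 A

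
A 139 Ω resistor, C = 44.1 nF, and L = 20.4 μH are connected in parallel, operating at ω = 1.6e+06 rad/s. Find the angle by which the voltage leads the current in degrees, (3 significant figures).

-79.8°

X_L = ωL = 32.6 Ω
X_C = 1/(ωC) = 14.2 Ω
Parallel: admittances add. Y = 1/R + 1/(jωL) + jωC
Y = (0.00719 + j0.0399) S
|Y| = 0.0406 S → |Z| = 1/|Y| = 24.7 Ω, ∠Z = −∠Y = -79.8°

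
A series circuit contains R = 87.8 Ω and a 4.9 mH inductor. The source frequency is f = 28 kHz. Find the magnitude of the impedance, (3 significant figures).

867 Ω

ω = 2πf = 175900 rad/s
X_L = ωL = 862 Ω
Z = 87.8 + j862 Ω
|Z| = √(87.8² + 862²) = 867 Ω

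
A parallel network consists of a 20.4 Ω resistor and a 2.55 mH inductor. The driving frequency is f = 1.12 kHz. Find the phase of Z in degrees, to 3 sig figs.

ω = 2πf = 7037 rad/s
X_L = ωL = 17.9 Ω
Parallel: admittances add. Y = 1/R + 1/(jωL)
Y = (0.0490 − j0.0557) S
|Y| = 0.0742 S → |Z| = 1/|Y| = 13.5 Ω, ∠Z = −∠Y = 48.7°

48.7°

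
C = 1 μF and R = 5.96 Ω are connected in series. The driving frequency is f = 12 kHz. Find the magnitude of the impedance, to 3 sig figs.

14.5 Ω

ω = 2πf = 75400 rad/s
X_C = 1/(ωC) = 13.3 Ω
Z = 5.96 − j13.3 Ω
|Z| = √(5.96² + 13.3²) = 14.5 Ω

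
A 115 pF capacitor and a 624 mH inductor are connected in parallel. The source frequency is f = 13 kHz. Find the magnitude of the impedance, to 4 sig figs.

ω = 2πf = 81680 rad/s
X_L = ωL = 50970 Ω
X_C = 1/(ωC) = 106500 Ω
Parallel: admittances add. Y = 1/(jωL) + jωC
Y = (0 − j1.023e-05) S
|Y| = 1.023e-05 S → |Z| = 1/|Y| = 97790 Ω, ∠Z = −∠Y = 90.00°

97790 Ω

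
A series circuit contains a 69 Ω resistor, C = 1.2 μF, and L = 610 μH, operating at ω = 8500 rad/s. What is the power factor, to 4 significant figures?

X_L = ωL = 5.185 Ω
X_C = 1/(ωC) = 98.04 Ω
Net reactance X = X_L − X_C = -92.85 Ω
Z = 69.00 − j92.85 Ω
|Z| = √(69.00² + 92.85²) = 115.7 Ω
∠Z = arctan(-92.85/69.00) = -53.38°
cos φ = cos(-53.38°) = 0.5964

0.5964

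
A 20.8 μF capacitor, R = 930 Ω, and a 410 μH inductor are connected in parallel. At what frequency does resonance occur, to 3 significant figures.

ω₀ = 1/√(LC) = 1/√(0.00041 × 2.08e-05) = 10830 rad/s
f₀ = ω₀/(2π) = 1.72 kHz

1.72 kHz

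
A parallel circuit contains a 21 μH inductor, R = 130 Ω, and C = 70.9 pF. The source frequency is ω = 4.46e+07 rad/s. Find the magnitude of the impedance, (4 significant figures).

125.4 Ω

X_L = ωL = 936.6 Ω
X_C = 1/(ωC) = 316.2 Ω
Parallel: admittances add. Y = 1/R + 1/(jωL) + jωC
Y = (0.007692 + j0.002094) S
|Y| = 0.007972 S → |Z| = 1/|Y| = 125.4 Ω, ∠Z = −∠Y = -15.23°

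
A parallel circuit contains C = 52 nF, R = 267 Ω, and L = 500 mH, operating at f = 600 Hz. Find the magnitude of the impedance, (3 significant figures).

ω = 2πf = 3770 rad/s
X_L = ωL = 1880 Ω
X_C = 1/(ωC) = 5100 Ω
Parallel: admittances add. Y = 1/R + 1/(jωL) + jωC
Y = (0.00375 − j0.000334) S
|Y| = 0.00376 S → |Z| = 1/|Y| = 266 Ω, ∠Z = −∠Y = 5.10°

266 Ω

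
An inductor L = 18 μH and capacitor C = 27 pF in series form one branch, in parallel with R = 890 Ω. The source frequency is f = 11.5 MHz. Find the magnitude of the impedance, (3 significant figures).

ω = 2πf = 7.226e+07 rad/s
X_L = ωL = 1300 Ω
X_C = 1/(ωC) = 513 Ω
Branch 1: Z₁ = R = 890 Ω
Branch 2 (series LC): Z₂ = j(X_L − X_C) = j788 Ω
Parallel: Z = Z₁Z₂/(Z₁+Z₂), |Z| = 590 Ω, ∠Z = 48.5°

590 Ω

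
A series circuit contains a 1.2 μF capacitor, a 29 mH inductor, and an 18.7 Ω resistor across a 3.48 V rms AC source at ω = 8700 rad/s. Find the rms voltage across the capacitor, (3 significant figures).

2.11 V

X_L = ωL = 252 Ω
X_C = 1/(ωC) = 95.8 Ω
Net reactance X = X_L − X_C = 157 Ω
Z = 18.7 + j157 Ω
|Z| = √(18.7² + 157²) = 158 Ω
I = V/|Z| = 22.1 mA
V_C = I·|Z_C| = 0.0221 × 95.8 = 2.11 V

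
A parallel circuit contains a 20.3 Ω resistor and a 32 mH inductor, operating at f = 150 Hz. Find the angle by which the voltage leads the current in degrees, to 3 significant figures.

ω = 2πf = 942.5 rad/s
X_L = ωL = 30.2 Ω
Parallel: admittances add. Y = 1/R + 1/(jωL)
Y = (0.0493 − j0.0332) S
|Y| = 0.0594 S → |Z| = 1/|Y| = 16.8 Ω, ∠Z = −∠Y = 33.9°

33.9°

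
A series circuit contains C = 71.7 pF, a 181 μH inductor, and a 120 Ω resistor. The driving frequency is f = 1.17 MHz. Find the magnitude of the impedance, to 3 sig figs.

ω = 2πf = 7.351e+06 rad/s
X_L = ωL = 1330 Ω
X_C = 1/(ωC) = 1900 Ω
Net reactance X = X_L − X_C = -567 Ω
Z = 120 − j567 Ω
|Z| = √(120² + 567²) = 579 Ω

579 Ω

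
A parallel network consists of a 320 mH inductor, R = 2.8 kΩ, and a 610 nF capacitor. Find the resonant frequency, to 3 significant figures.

ω₀ = 1/√(LC) = 1/√(0.32 × 6.1e-07) = 2263 rad/s
f₀ = ω₀/(2π) = 360 Hz

360 Hz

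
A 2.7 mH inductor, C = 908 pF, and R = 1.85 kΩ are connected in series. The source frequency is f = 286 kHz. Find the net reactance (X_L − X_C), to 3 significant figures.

4240 Ω

ω = 2πf = 1.797e+06 rad/s
X_L = ωL = 4850 Ω
X_C = 1/(ωC) = 613 Ω
X = 4850 − 613 = 4240 Ω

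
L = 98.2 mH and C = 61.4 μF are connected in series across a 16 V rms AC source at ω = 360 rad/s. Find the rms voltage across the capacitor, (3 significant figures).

X_L = ωL = 35.4 Ω
X_C = 1/(ωC) = 45.2 Ω
Net reactance X = X_L − X_C = -9.89 Ω
Z = − j9.89 Ω
|Z| = √(0² + 9.89²) = 9.89 Ω
I = V/|Z| = 1.62 A
V_C = I·|Z_C| = 1.62 × 45.2 = 73.2 V

73.2 V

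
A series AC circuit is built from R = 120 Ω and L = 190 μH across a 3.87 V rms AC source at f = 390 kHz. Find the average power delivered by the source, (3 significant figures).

7.77 mW

ω = 2πf = 2.45e+06 rad/s
X_L = ωL = 466 Ω
Z = 120 + j466 Ω
|Z| = √(120² + 466²) = 481 Ω
∠Z = arctan(466/120) = 75.5°
I = V/|Z| = 8.05 mA
P = VI cos φ = 3.87 × 0.00805 × cos(75.5°) = 7.77 mW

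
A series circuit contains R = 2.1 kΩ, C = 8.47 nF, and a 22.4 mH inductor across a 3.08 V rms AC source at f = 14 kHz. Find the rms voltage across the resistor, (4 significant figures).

2.951 V

ω = 2πf = 87960 rad/s
X_L = ωL = 1970 Ω
X_C = 1/(ωC) = 1342 Ω
Net reactance X = X_L − X_C = 628.2 Ω
Z = 2100 + j628.2 Ω
|Z| = √(2100² + 628.2²) = 2192 Ω
I = V/|Z| = 1.405 mA
V_R = I·|Z_R| = 0.001405 × 2100 = 2.951 V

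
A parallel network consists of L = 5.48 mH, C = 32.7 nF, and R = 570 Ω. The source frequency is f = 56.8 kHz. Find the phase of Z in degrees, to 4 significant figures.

-81.07°

ω = 2πf = 356900 rad/s
X_L = ωL = 1956 Ω
X_C = 1/(ωC) = 85.69 Ω
Parallel: admittances add. Y = 1/R + 1/(jωL) + jωC
Y = (0.001754 + j0.01116) S
|Y| = 0.01130 S → |Z| = 1/|Y| = 88.53 Ω, ∠Z = −∠Y = -81.07°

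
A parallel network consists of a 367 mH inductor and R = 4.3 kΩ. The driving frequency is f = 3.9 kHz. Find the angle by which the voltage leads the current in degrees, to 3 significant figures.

25.6°

ω = 2πf = 24500 rad/s
X_L = ωL = 8990 Ω
Parallel: admittances add. Y = 1/R + 1/(jωL)
Y = (0.000233 − j0.000111) S
|Y| = 0.000258 S → |Z| = 1/|Y| = 3880 Ω, ∠Z = −∠Y = 25.6°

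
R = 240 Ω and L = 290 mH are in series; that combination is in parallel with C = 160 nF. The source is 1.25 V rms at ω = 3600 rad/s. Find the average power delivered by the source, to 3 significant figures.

327 μW

X_L = ωL = 1040 Ω
X_C = 1/(ωC) = 1740 Ω
Branch 1 (R+jX_L): Z₁ = 240 + j1040 Ω, |Z₁| = 1070 Ω
Branch 2 (−jX_C): Z₂ = −j1740 Ω
Parallel: Z = Z₁Z₂/(Z₁+Z₂), |Z| = 2540 Ω, ∠Z = 57.9°
I = V/|Z| = 492 μA
P = VI cos φ = 1.25 × 0.000492 × cos(57.9°) = 327 μW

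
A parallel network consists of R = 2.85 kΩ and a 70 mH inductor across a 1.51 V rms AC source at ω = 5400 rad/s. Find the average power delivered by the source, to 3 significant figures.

800 μW

X_L = ωL = 378 Ω
Parallel: admittances add. Y = 1/R + 1/(jωL)
Y = (0.000351 − j0.00265) S
|Y| = 0.00267 S → |Z| = 1/|Y| = 375 Ω, ∠Z = −∠Y = 82.4°
I = V/|Z| = 4.03 mA
P = VI cos φ = 1.51 × 0.00403 × cos(82.4°) = 800 μW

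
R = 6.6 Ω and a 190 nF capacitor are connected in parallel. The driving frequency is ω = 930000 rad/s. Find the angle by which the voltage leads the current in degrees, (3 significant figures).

X_C = 1/(ωC) = 5.66 Ω
Parallel: admittances add. Y = 1/R + jωC
Y = (0.152 + j0.177) S
|Y| = 0.233 S → |Z| = 1/|Y| = 4.30 Ω, ∠Z = −∠Y = -49.4°

-49.4°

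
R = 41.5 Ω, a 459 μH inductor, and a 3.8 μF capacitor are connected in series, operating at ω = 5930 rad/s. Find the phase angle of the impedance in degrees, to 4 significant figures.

X_L = ωL = 2.722 Ω
X_C = 1/(ωC) = 44.38 Ω
Net reactance X = X_L − X_C = -41.66 Ω
Z = 41.50 − j41.66 Ω
|Z| = √(41.50² + 41.66²) = 58.80 Ω
∠Z = arctan(-41.66/41.50) = -45.11°

-45.11°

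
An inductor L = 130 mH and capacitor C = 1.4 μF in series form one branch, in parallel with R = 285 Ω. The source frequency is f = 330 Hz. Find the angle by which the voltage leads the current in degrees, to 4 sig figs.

-75.27°

ω = 2πf = 2073 rad/s
X_L = ωL = 269.5 Ω
X_C = 1/(ωC) = 344.5 Ω
Branch 1: Z₁ = R = 285.0 Ω
Branch 2 (series LC): Z₂ = j(X_L − X_C) = −j74.94 Ω
Parallel: Z = Z₁Z₂/(Z₁+Z₂), |Z| = 72.48 Ω, ∠Z = -75.27°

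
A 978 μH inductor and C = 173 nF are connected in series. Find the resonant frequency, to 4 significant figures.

ω₀ = 1/√(LC) = 1/√(0.000978 × 1.73e-07) = 76880 rad/s
f₀ = ω₀/(2π) = 12.24 kHz

12.24 kHz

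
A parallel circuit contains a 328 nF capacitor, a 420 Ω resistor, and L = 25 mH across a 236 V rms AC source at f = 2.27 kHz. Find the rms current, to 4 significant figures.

ω = 2πf = 14260 rad/s
X_L = ωL = 356.6 Ω
X_C = 1/(ωC) = 213.8 Ω
Parallel: admittances add. Y = 1/R + 1/(jωL) + jωC
Y = (0.002381 + j0.001874) S
|Y| = 0.003030 S → |Z| = 1/|Y| = 330.1 Ω, ∠Z = −∠Y = -38.20°
I = V/|Z| = 236/330.1 = 715.0 mA

715.0 mA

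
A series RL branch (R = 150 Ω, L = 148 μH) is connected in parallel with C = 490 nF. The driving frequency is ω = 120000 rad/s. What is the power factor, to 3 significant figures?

X_L = ωL = 17.8 Ω
X_C = 1/(ωC) = 17.0 Ω
Branch 1 (R+jX_L): Z₁ = 150 + j17.8 Ω, |Z₁| = 151 Ω
Branch 2 (−jX_C): Z₂ = −j17.0 Ω
Parallel: Z = Z₁Z₂/(Z₁+Z₂), |Z| = 17.1 Ω, ∠Z = -83.5°
cos φ = cos(-83.5°) = 0.113

0.113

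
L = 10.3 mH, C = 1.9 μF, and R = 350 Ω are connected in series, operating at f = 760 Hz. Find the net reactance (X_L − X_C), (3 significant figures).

ω = 2πf = 4775 rad/s
X_L = ωL = 49.2 Ω
X_C = 1/(ωC) = 110 Ω
X = 49.2 − 110 = -61.0 Ω

-61.0 Ω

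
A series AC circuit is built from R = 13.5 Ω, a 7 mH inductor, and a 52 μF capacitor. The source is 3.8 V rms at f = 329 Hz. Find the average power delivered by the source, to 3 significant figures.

933 mW

ω = 2πf = 2067 rad/s
X_L = ωL = 14.5 Ω
X_C = 1/(ωC) = 9.30 Ω
Net reactance X = X_L − X_C = 5.17 Ω
Z = 13.5 + j5.17 Ω
|Z| = √(13.5² + 5.17²) = 14.5 Ω
∠Z = arctan(5.17/13.5) = 20.9°
I = V/|Z| = 263 mA
P = VI cos φ = 3.8 × 0.263 × cos(20.9°) = 933 mW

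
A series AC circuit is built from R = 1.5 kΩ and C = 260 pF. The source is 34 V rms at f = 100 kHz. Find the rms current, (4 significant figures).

5.395 mA

ω = 2πf = 628300 rad/s
X_C = 1/(ωC) = 6121 Ω
Z = 1500 − j6121 Ω
|Z| = √(1500² + 6121²) = 6302 Ω
I = V/|Z| = 34/6302 = 5.395 mA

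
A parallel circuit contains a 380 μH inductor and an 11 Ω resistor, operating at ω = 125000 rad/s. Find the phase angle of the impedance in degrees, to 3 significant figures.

X_L = ωL = 47.5 Ω
Parallel: admittances add. Y = 1/R + 1/(jωL)
Y = (0.0909 − j0.0211) S
|Y| = 0.0933 S → |Z| = 1/|Y| = 10.7 Ω, ∠Z = −∠Y = 13.0°

13.0°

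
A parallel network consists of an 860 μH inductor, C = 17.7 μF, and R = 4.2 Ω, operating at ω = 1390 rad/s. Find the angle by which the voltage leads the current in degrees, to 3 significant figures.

X_L = ωL = 1.20 Ω
X_C = 1/(ωC) = 40.6 Ω
Parallel: admittances add. Y = 1/R + 1/(jωL) + jωC
Y = (0.238 − j0.812) S
|Y| = 0.846 S → |Z| = 1/|Y| = 1.18 Ω, ∠Z = −∠Y = 73.7°

73.7°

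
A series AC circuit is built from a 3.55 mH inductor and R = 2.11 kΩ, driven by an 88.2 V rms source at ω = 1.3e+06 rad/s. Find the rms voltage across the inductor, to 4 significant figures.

80.21 V

X_L = ωL = 4615 Ω
Z = 2110 + j4615 Ω
|Z| = √(2110² + 4615²) = 5074 Ω
I = V/|Z| = 17.38 mA
V_L = I·|Z_L| = 0.01738 × 4615 = 80.21 V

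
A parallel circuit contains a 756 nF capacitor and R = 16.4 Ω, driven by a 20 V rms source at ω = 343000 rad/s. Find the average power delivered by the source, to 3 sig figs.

X_C = 1/(ωC) = 3.86 Ω
Parallel: admittances add. Y = 1/R + jωC
Y = (0.0610 + j0.259) S
|Y| = 0.266 S → |Z| = 1/|Y| = 3.75 Ω, ∠Z = −∠Y = -76.8°
I = V/|Z| = 5.33 A
P = VI cos φ = 20 × 5.33 × cos(-76.8°) = 24.4 W

24.4 W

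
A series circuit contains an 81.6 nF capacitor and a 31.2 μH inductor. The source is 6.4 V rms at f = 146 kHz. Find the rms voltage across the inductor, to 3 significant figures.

ω = 2πf = 917300 rad/s
X_L = ωL = 28.6 Ω
X_C = 1/(ωC) = 13.4 Ω
Net reactance X = X_L − X_C = 15.3 Ω
Z = j15.3 Ω
|Z| = √(0² + 15.3²) = 15.3 Ω
I = V/|Z| = 419 mA
V_L = I·|Z_L| = 0.419 × 28.6 = 12.0 V

12.0 V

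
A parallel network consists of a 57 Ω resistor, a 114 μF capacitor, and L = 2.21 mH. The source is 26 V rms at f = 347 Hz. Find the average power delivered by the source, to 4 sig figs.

ω = 2πf = 2180 rad/s
X_L = ωL = 4.818 Ω
X_C = 1/(ωC) = 4.023 Ω
Parallel: admittances add. Y = 1/R + 1/(jωL) + jωC
Y = (0.01754 + j0.04101) S
|Y| = 0.04461 S → |Z| = 1/|Y| = 22.42 Ω, ∠Z = −∠Y = -66.84°
I = V/|Z| = 1.160 A
P = VI cos φ = 26 × 1.160 × cos(-66.84°) = 11.86 W

11.86 W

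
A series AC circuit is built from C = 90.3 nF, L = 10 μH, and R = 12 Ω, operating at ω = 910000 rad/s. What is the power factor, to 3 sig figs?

0.969

X_L = ωL = 9.10 Ω
X_C = 1/(ωC) = 12.2 Ω
Net reactance X = X_L − X_C = -3.07 Ω
Z = 12.0 − j3.07 Ω
|Z| = √(12.0² + 3.07²) = 12.4 Ω
∠Z = arctan(-3.07/12.0) = -14.3°
cos φ = cos(-14.3°) = 0.969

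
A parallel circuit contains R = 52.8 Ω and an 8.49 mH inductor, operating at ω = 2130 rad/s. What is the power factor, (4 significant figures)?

X_L = ωL = 18.08 Ω
Parallel: admittances add. Y = 1/R + 1/(jωL)
Y = (0.01894 − j0.05530) S
|Y| = 0.05845 S → |Z| = 1/|Y| = 17.11 Ω, ∠Z = −∠Y = 71.09°
cos φ = cos(71.09°) = 0.3240

0.3240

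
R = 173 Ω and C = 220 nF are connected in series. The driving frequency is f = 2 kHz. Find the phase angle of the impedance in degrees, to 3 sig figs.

-64.4°

ω = 2πf = 12570 rad/s
X_C = 1/(ωC) = 362 Ω
Z = 173 − j362 Ω
|Z| = √(173² + 362²) = 401 Ω
∠Z = arctan(-362/173) = -64.4°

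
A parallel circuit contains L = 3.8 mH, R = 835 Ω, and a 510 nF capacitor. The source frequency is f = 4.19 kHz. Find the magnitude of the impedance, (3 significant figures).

ω = 2πf = 26330 rad/s
X_L = ωL = 100 Ω
X_C = 1/(ωC) = 74.5 Ω
Parallel: admittances add. Y = 1/R + 1/(jωL) + jωC
Y = (0.00120 + j0.00343) S
|Y| = 0.00363 S → |Z| = 1/|Y| = 275 Ω, ∠Z = −∠Y = -70.8°

275 Ω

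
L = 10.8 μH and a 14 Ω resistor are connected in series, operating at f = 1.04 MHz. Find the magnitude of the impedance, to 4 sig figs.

71.95 Ω

ω = 2πf = 6.535e+06 rad/s
X_L = ωL = 70.57 Ω
Z = 14.00 + j70.57 Ω
|Z| = √(14.00² + 70.57²) = 71.95 Ω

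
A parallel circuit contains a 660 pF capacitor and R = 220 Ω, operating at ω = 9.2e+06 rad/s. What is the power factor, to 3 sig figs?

X_C = 1/(ωC) = 165 Ω
Parallel: admittances add. Y = 1/R + jωC
Y = (0.00455 + j0.00607) S
|Y| = 0.00758 S → |Z| = 1/|Y| = 132 Ω, ∠Z = −∠Y = -53.2°
cos φ = cos(-53.2°) = 0.599

0.599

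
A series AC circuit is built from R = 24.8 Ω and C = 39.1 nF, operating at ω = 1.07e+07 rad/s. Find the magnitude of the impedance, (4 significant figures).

24.91 Ω

X_C = 1/(ωC) = 2.390 Ω
Z = 24.80 − j2.390 Ω
|Z| = √(24.80² + 2.390²) = 24.91 Ω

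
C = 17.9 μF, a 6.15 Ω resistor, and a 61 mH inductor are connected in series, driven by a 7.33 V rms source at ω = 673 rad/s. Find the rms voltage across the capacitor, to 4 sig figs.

X_L = ωL = 41.05 Ω
X_C = 1/(ωC) = 83.01 Ω
Net reactance X = X_L − X_C = -41.96 Ω
Z = 6.150 − j41.96 Ω
|Z| = √(6.150² + 41.96²) = 42.41 Ω
I = V/|Z| = 172.9 mA
V_C = I·|Z_C| = 0.1729 × 83.01 = 14.35 V

14.35 V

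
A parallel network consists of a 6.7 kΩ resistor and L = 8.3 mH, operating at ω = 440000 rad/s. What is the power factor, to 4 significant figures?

X_L = ωL = 3652 Ω
Parallel: admittances add. Y = 1/R + 1/(jωL)
Y = (0.0001493 − j0.0002738) S
|Y| = 0.0003119 S → |Z| = 1/|Y| = 3207 Ω, ∠Z = −∠Y = 61.41°
cos φ = cos(61.41°) = 0.4786

0.4786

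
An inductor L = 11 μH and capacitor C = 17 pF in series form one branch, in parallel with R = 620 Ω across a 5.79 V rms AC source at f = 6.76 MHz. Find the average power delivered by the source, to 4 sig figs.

54.07 mW

ω = 2πf = 4.247e+07 rad/s
X_L = ωL = 467.2 Ω
X_C = 1/(ωC) = 1385 Ω
Branch 1: Z₁ = R = 620.0 Ω
Branch 2 (series LC): Z₂ = j(X_L − X_C) = −j917.7 Ω
Parallel: Z = Z₁Z₂/(Z₁+Z₂), |Z| = 513.7 Ω, ∠Z = -34.04°
I = V/|Z| = 11.27 mA
P = VI cos φ = 5.79 × 0.01127 × cos(-34.04°) = 54.07 mW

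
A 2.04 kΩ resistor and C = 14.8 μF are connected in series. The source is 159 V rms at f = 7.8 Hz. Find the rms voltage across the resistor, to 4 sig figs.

ω = 2πf = 49.01 rad/s
X_C = 1/(ωC) = 1379 Ω
Z = 2040 − j1379 Ω
|Z| = √(2040² + 1379²) = 2462 Ω
I = V/|Z| = 64.58 mA
V_R = I·|Z_R| = 0.06458 × 2040 = 131.7 V

131.7 V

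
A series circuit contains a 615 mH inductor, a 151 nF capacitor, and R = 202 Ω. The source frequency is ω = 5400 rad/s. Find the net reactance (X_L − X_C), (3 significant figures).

X_L = ωL = 3320 Ω
X_C = 1/(ωC) = 1230 Ω
X = 3320 − 1230 = 2090 Ω

2090 Ω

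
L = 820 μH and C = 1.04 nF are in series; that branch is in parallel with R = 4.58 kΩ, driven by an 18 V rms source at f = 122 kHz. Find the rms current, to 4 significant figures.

29.03 mA

ω = 2πf = 766500 rad/s
X_L = ωL = 628.6 Ω
X_C = 1/(ωC) = 1254 Ω
Branch 1: Z₁ = R = 4580 Ω
Branch 2 (series LC): Z₂ = j(X_L − X_C) = −j625.8 Ω
Parallel: Z = Z₁Z₂/(Z₁+Z₂), |Z| = 620.0 Ω, ∠Z = -82.22°
I = V/|Z| = 18/620.0 = 29.03 mA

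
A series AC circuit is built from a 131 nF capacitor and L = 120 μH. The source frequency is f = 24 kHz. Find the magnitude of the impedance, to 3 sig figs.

32.5 Ω

ω = 2πf = 150800 rad/s
X_L = ωL = 18.1 Ω
X_C = 1/(ωC) = 50.6 Ω
Net reactance X = X_L − X_C = -32.5 Ω
Z = − j32.5 Ω
|Z| = √(0² + 32.5²) = 32.5 Ω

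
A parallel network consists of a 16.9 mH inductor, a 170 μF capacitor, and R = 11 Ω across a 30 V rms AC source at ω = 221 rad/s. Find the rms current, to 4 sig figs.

7.424 A

X_L = ωL = 3.735 Ω
X_C = 1/(ωC) = 26.62 Ω
Parallel: admittances add. Y = 1/R + 1/(jωL) + jωC
Y = (0.09091 − j0.2302) S
|Y| = 0.2475 S → |Z| = 1/|Y| = 4.041 Ω, ∠Z = −∠Y = 68.45°
I = V/|Z| = 30/4.041 = 7.424 A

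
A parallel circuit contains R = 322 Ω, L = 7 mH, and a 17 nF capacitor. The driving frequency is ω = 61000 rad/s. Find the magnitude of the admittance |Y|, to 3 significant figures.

3.37 mS

X_L = ωL = 427 Ω
X_C = 1/(ωC) = 964 Ω
Parallel: admittances add. Y = 1/R + 1/(jωL) + jωC
Y = (0.00311 − j0.00130) S
|Y| = 0.00337 S → |Z| = 1/|Y| = 297 Ω, ∠Z = −∠Y = 22.8°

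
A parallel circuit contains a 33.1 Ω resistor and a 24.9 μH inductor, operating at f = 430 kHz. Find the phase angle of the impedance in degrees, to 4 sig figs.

26.20°

ω = 2πf = 2.702e+06 rad/s
X_L = ωL = 67.27 Ω
Parallel: admittances add. Y = 1/R + 1/(jωL)
Y = (0.03021 − j0.01486) S
|Y| = 0.03367 S → |Z| = 1/|Y| = 29.70 Ω, ∠Z = −∠Y = 26.20°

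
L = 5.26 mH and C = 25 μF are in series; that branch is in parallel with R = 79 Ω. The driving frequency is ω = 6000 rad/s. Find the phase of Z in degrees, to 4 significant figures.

72.51°

X_L = ωL = 31.56 Ω
X_C = 1/(ωC) = 6.667 Ω
Branch 1: Z₁ = R = 79.00 Ω
Branch 2 (series LC): Z₂ = j(X_L − X_C) = j24.89 Ω
Parallel: Z = Z₁Z₂/(Z₁+Z₂), |Z| = 23.74 Ω, ∠Z = 72.51°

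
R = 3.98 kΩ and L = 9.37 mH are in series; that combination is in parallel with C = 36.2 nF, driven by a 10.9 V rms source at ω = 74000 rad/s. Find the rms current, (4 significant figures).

28.86 mA

X_L = ωL = 693.4 Ω
X_C = 1/(ωC) = 373.3 Ω
Branch 1 (R+jX_L): Z₁ = 3980 + j693.4 Ω, |Z₁| = 4040 Ω
Branch 2 (−jX_C): Z₂ = −j373.3 Ω
Parallel: Z = Z₁Z₂/(Z₁+Z₂), |Z| = 377.7 Ω, ∠Z = -84.72°
I = V/|Z| = 10.9/377.7 = 28.86 mA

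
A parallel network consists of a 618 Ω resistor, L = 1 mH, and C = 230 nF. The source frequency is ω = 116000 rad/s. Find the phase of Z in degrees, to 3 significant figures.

X_L = ωL = 116 Ω
X_C = 1/(ωC) = 37.5 Ω
Parallel: admittances add. Y = 1/R + 1/(jωL) + jωC
Y = (0.00162 + j0.0181) S
|Y| = 0.0181 S → |Z| = 1/|Y| = 55.2 Ω, ∠Z = −∠Y = -84.9°

-84.9°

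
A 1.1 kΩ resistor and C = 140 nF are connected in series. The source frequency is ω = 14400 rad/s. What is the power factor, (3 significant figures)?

X_C = 1/(ωC) = 496 Ω
Z = 1100 − j496 Ω
|Z| = √(1100² + 496²) = 1210 Ω
∠Z = arctan(-496/1100) = -24.3°
cos φ = cos(-24.3°) = 0.912

0.912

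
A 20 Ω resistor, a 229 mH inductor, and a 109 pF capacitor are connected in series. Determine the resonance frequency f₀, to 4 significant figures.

31.86 kHz

ω₀ = 1/√(LC) = 1/√(0.229 × 1.09e-10) = 200200 rad/s
f₀ = ω₀/(2π) = 31.86 kHz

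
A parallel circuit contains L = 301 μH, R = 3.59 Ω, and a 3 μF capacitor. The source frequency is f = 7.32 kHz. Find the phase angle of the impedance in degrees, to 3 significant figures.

ω = 2πf = 45990 rad/s
X_L = ωL = 13.8 Ω
X_C = 1/(ωC) = 7.25 Ω
Parallel: admittances add. Y = 1/R + 1/(jωL) + jωC
Y = (0.279 + j0.0657) S
|Y| = 0.286 S → |Z| = 1/|Y| = 3.49 Ω, ∠Z = −∠Y = -13.3°

-13.3°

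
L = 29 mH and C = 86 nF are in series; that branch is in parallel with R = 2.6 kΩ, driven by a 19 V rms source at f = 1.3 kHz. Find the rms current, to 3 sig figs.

17.6 mA

ω = 2πf = 8168 rad/s
X_L = ωL = 237 Ω
X_C = 1/(ωC) = 1420 Ω
Branch 1: Z₁ = R = 2600 Ω
Branch 2 (series LC): Z₂ = j(X_L − X_C) = −j1190 Ω
Parallel: Z = Z₁Z₂/(Z₁+Z₂), |Z| = 1080 Ω, ∠Z = -65.5°
I = V/|Z| = 19/1080 = 17.6 mA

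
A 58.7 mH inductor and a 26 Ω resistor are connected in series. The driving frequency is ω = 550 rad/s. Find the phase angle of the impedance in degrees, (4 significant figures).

51.15°

X_L = ωL = 32.29 Ω
Z = 26.00 + j32.29 Ω
|Z| = √(26.00² + 32.29²) = 41.45 Ω
∠Z = arctan(32.29/26.00) = 51.15°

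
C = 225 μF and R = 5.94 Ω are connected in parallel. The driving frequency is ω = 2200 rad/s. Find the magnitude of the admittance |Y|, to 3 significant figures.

X_C = 1/(ωC) = 2.02 Ω
Parallel: admittances add. Y = 1/R + jωC
Y = (0.168 + j0.495) S
|Y| = 0.523 S → |Z| = 1/|Y| = 1.91 Ω, ∠Z = −∠Y = -71.2°

523 mS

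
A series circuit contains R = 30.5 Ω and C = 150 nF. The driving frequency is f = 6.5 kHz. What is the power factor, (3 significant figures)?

0.184

ω = 2πf = 40840 rad/s
X_C = 1/(ωC) = 163 Ω
Z = 30.5 − j163 Ω
|Z| = √(30.5² + 163²) = 166 Ω
∠Z = arctan(-163/30.5) = -79.4°
cos φ = cos(-79.4°) = 0.184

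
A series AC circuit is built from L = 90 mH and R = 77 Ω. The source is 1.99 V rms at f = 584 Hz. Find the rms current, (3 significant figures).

5.87 mA

ω = 2πf = 3669 rad/s
X_L = ωL = 330 Ω
Z = 77.0 + j330 Ω
|Z| = √(77.0² + 330²) = 339 Ω
I = V/|Z| = 1.99/339 = 5.87 mA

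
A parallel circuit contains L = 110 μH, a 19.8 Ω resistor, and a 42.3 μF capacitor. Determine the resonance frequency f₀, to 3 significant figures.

ω₀ = 1/√(LC) = 1/√(0.00011 × 4.23e-05) = 14660 rad/s
f₀ = ω₀/(2π) = 2.33 kHz

2.33 kHz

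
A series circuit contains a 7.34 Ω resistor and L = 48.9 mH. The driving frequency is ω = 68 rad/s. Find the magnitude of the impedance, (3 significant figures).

X_L = ωL = 3.33 Ω
Z = 7.34 + j3.33 Ω
|Z| = √(7.34² + 3.33²) = 8.06 Ω

8.06 Ω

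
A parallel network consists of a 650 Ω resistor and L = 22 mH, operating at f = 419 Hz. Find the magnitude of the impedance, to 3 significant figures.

ω = 2πf = 2633 rad/s
X_L = ωL = 57.9 Ω
Parallel: admittances add. Y = 1/R + 1/(jωL)
Y = (0.00154 − j0.0173) S
|Y| = 0.0173 S → |Z| = 1/|Y| = 57.7 Ω, ∠Z = −∠Y = 84.9°

57.7 Ω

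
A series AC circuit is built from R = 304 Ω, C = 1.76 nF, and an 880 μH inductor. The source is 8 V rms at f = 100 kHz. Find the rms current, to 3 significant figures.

ω = 2πf = 628300 rad/s
X_L = ωL = 553 Ω
X_C = 1/(ωC) = 904 Ω
Net reactance X = X_L − X_C = -351 Ω
Z = 304 − j351 Ω
|Z| = √(304² + 351²) = 465 Ω
I = V/|Z| = 8/465 = 17.2 mA

17.2 mA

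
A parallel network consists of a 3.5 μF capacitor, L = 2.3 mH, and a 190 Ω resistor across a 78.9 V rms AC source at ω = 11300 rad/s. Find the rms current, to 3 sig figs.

X_L = ωL = 26.0 Ω
X_C = 1/(ωC) = 25.3 Ω
Parallel: admittances add. Y = 1/R + 1/(jωL) + jωC
Y = (0.00526 + j0.00107) S
|Y| = 0.00537 S → |Z| = 1/|Y| = 186 Ω, ∠Z = −∠Y = -11.5°
I = V/|Z| = 78.9/186 = 424 mA

424 mA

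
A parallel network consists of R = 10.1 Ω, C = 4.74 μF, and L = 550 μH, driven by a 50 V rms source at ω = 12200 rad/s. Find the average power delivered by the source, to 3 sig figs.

X_L = ωL = 6.71 Ω
X_C = 1/(ωC) = 17.3 Ω
Parallel: admittances add. Y = 1/R + 1/(jωL) + jωC
Y = (0.0990 − j0.0912) S
|Y| = 0.135 S → |Z| = 1/|Y| = 7.43 Ω, ∠Z = −∠Y = 42.6°
I = V/|Z| = 6.73 A
P = VI cos φ = 50 × 6.73 × cos(42.6°) = 248 W

248 W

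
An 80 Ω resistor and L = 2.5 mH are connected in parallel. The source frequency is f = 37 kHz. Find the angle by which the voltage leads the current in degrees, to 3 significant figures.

7.84°

ω = 2πf = 232500 rad/s
X_L = ωL = 581 Ω
Parallel: admittances add. Y = 1/R + 1/(jωL)
Y = (0.0125 − j0.00172) S
|Y| = 0.0126 S → |Z| = 1/|Y| = 79.3 Ω, ∠Z = −∠Y = 7.84°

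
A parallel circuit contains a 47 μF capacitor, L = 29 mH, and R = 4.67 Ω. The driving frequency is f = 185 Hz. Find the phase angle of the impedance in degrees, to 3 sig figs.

-6.65°

ω = 2πf = 1162 rad/s
X_L = ωL = 33.7 Ω
X_C = 1/(ωC) = 18.3 Ω
Parallel: admittances add. Y = 1/R + 1/(jωL) + jωC
Y = (0.214 + j0.0250) S
|Y| = 0.216 S → |Z| = 1/|Y| = 4.64 Ω, ∠Z = −∠Y = -6.65°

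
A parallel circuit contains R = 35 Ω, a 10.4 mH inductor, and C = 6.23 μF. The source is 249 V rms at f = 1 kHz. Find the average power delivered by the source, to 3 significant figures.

ω = 2πf = 6283 rad/s
X_L = ωL = 65.3 Ω
X_C = 1/(ωC) = 25.5 Ω
Parallel: admittances add. Y = 1/R + 1/(jωL) + jωC
Y = (0.0286 + j0.0238) S
|Y| = 0.0372 S → |Z| = 1/|Y| = 26.9 Ω, ∠Z = −∠Y = -39.8°
I = V/|Z| = 9.27 A
P = VI cos φ = 249 × 9.27 × cos(-39.8°) = 1.77 kW

1.77 kW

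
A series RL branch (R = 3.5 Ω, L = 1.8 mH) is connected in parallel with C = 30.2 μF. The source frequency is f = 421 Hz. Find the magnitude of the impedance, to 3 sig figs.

8.69 Ω

ω = 2πf = 2645 rad/s
X_L = ωL = 4.76 Ω
X_C = 1/(ωC) = 12.5 Ω
Branch 1 (R+jX_L): Z₁ = 3.50 + j4.76 Ω, |Z₁| = 5.91 Ω
Branch 2 (−jX_C): Z₂ = −j12.5 Ω
Parallel: Z = Z₁Z₂/(Z₁+Z₂), |Z| = 8.69 Ω, ∠Z = 29.4°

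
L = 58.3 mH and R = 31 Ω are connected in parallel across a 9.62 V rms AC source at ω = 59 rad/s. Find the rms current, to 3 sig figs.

2.81 A

X_L = ωL = 3.44 Ω
Parallel: admittances add. Y = 1/R + 1/(jωL)
Y = (0.0323 − j0.291) S
|Y| = 0.293 S → |Z| = 1/|Y| = 3.42 Ω, ∠Z = −∠Y = 83.7°
I = V/|Z| = 9.62/3.42 = 2.81 A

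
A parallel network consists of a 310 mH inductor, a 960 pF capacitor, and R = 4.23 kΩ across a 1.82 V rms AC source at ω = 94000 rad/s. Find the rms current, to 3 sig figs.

442 μA

X_L = ωL = 29100 Ω
X_C = 1/(ωC) = 11100 Ω
Parallel: admittances add. Y = 1/R + 1/(jωL) + jωC
Y = (0.000236 + j5.59e-05) S
|Y| = 0.000243 S → |Z| = 1/|Y| = 4120 Ω, ∠Z = −∠Y = -13.3°
I = V/|Z| = 1.82/4120 = 442 μA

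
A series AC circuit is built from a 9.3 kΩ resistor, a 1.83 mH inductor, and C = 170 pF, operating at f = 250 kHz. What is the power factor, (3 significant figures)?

ω = 2πf = 1.571e+06 rad/s
X_L = ωL = 2870 Ω
X_C = 1/(ωC) = 3740 Ω
Net reactance X = X_L − X_C = -870 Ω
Z = 9300 − j870 Ω
|Z| = √(9300² + 870²) = 9340 Ω
∠Z = arctan(-870/9300) = -5.35°
cos φ = cos(-5.35°) = 0.996

0.996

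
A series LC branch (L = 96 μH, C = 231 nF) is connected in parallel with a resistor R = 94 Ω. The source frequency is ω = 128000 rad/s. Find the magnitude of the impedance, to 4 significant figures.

X_L = ωL = 12.29 Ω
X_C = 1/(ωC) = 33.82 Ω
Branch 1: Z₁ = R = 94.00 Ω
Branch 2 (series LC): Z₂ = j(X_L − X_C) = −j21.53 Ω
Parallel: Z = Z₁Z₂/(Z₁+Z₂), |Z| = 20.99 Ω, ∠Z = -77.10°

20.99 Ω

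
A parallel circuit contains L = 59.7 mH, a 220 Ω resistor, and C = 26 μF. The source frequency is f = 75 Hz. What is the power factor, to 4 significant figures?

ω = 2πf = 471.2 rad/s
X_L = ωL = 28.13 Ω
X_C = 1/(ωC) = 81.62 Ω
Parallel: admittances add. Y = 1/R + 1/(jωL) + jωC
Y = (0.004545 − j0.02329) S
|Y| = 0.02373 S → |Z| = 1/|Y| = 42.14 Ω, ∠Z = −∠Y = 78.96°
cos φ = cos(78.96°) = 0.1915

0.1915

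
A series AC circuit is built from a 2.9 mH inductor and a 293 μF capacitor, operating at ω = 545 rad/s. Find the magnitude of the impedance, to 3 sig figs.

4.68 Ω

X_L = ωL = 1.58 Ω
X_C = 1/(ωC) = 6.26 Ω
Net reactance X = X_L − X_C = -4.68 Ω
Z = − j4.68 Ω
|Z| = √(0² + 4.68²) = 4.68 Ω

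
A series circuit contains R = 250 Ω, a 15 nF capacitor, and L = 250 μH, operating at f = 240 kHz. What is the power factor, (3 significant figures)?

0.601

ω = 2πf = 1.508e+06 rad/s
X_L = ωL = 377 Ω
X_C = 1/(ωC) = 44.2 Ω
Net reactance X = X_L − X_C = 333 Ω
Z = 250 + j333 Ω
|Z| = √(250² + 333²) = 416 Ω
∠Z = arctan(333/250) = 53.1°
cos φ = cos(53.1°) = 0.601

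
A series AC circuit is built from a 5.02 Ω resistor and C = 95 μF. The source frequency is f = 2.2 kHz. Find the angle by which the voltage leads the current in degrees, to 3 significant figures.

-8.63°

ω = 2πf = 13820 rad/s
X_C = 1/(ωC) = 0.762 Ω
Z = 5.02 − j0.762 Ω
|Z| = √(5.02² + 0.762²) = 5.08 Ω
∠Z = arctan(-0.762/5.02) = -8.63°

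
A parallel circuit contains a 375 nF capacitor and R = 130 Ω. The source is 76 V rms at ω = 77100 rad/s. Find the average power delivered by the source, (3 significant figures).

X_C = 1/(ωC) = 34.6 Ω
Parallel: admittances add. Y = 1/R + jωC
Y = (0.00769 + j0.0289) S
|Y| = 0.0299 S → |Z| = 1/|Y| = 33.4 Ω, ∠Z = −∠Y = -75.1°
I = V/|Z| = 2.27 A
P = VI cos φ = 76 × 2.27 × cos(-75.1°) = 44.4 W

44.4 W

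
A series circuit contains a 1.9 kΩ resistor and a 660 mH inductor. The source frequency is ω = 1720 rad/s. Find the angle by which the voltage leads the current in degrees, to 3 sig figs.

X_L = ωL = 1140 Ω
Z = 1900 + j1140 Ω
|Z| = √(1900² + 1140²) = 2210 Ω
∠Z = arctan(1140/1900) = 30.9°

30.9°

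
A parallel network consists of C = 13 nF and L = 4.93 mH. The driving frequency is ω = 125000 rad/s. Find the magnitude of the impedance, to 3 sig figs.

438000 Ω

X_L = ωL = 616 Ω
X_C = 1/(ωC) = 615 Ω
Parallel: admittances add. Y = 1/(jωL) + jωC
Y = (0 + j2.28e-06) S
|Y| = 2.28e-06 S → |Z| = 1/|Y| = 438000 Ω, ∠Z = −∠Y = -90.0°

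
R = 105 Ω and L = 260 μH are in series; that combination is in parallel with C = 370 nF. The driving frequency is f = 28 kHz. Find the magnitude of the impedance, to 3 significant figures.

16.1 Ω

ω = 2πf = 175900 rad/s
X_L = ωL = 45.7 Ω
X_C = 1/(ωC) = 15.4 Ω
Branch 1 (R+jX_L): Z₁ = 105 + j45.7 Ω, |Z₁| = 115 Ω
Branch 2 (−jX_C): Z₂ = −j15.4 Ω
Parallel: Z = Z₁Z₂/(Z₁+Z₂), |Z| = 16.1 Ω, ∠Z = -82.6°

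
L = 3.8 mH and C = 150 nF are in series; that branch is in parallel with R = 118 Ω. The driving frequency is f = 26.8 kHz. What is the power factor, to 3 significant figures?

ω = 2πf = 168400 rad/s
X_L = ωL = 640 Ω
X_C = 1/(ωC) = 39.6 Ω
Branch 1: Z₁ = R = 118 Ω
Branch 2 (series LC): Z₂ = j(X_L − X_C) = j600 Ω
Parallel: Z = Z₁Z₂/(Z₁+Z₂), |Z| = 116 Ω, ∠Z = 11.1°
cos φ = cos(11.1°) = 0.981

0.981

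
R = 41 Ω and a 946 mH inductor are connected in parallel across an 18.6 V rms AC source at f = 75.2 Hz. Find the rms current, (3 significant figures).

ω = 2πf = 472.5 rad/s
X_L = ωL = 447 Ω
Parallel: admittances add. Y = 1/R + 1/(jωL)
Y = (0.0244 − j0.00224) S
|Y| = 0.0245 S → |Z| = 1/|Y| = 40.8 Ω, ∠Z = −∠Y = 5.24°
I = V/|Z| = 18.6/40.8 = 456 mA

456 mA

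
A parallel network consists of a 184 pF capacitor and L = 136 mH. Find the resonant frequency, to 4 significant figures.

31.82 kHz

ω₀ = 1/√(LC) = 1/√(0.136 × 1.84e-10) = 199900 rad/s
f₀ = ω₀/(2π) = 31.82 kHz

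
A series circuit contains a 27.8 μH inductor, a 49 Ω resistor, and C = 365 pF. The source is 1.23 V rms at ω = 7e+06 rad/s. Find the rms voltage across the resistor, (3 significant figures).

0.297 V

X_L = ωL = 195 Ω
X_C = 1/(ωC) = 391 Ω
Net reactance X = X_L − X_C = -197 Ω
Z = 49.0 − j197 Ω
|Z| = √(49.0² + 197²) = 203 Ω
I = V/|Z| = 6.07 mA
V_R = I·|Z_R| = 0.00607 × 49.0 = 0.297 V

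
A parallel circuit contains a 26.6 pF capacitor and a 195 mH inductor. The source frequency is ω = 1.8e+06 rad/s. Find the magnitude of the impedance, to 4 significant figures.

X_L = ωL = 351000 Ω
X_C = 1/(ωC) = 20890 Ω
Parallel: admittances add. Y = 1/(jωL) + jωC
Y = (0 + j4.503e-05) S
|Y| = 4.503e-05 S → |Z| = 1/|Y| = 22210 Ω, ∠Z = −∠Y = -90.00°

22210 Ω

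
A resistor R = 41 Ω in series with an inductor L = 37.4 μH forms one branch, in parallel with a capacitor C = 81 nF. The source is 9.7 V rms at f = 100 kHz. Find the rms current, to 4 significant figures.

430.2 mA

ω = 2πf = 628300 rad/s
X_L = ωL = 23.50 Ω
X_C = 1/(ωC) = 19.65 Ω
Branch 1 (R+jX_L): Z₁ = 41.00 + j23.50 Ω, |Z₁| = 47.26 Ω
Branch 2 (−jX_C): Z₂ = −j19.65 Ω
Parallel: Z = Z₁Z₂/(Z₁+Z₂), |Z| = 22.55 Ω, ∠Z = -65.55°
I = V/|Z| = 9.7/22.55 = 430.2 mA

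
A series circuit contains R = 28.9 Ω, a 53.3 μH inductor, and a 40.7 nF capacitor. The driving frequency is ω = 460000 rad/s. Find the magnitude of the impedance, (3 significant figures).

X_L = ωL = 24.5 Ω
X_C = 1/(ωC) = 53.4 Ω
Net reactance X = X_L − X_C = -28.9 Ω
Z = 28.9 − j28.9 Ω
|Z| = √(28.9² + 28.9²) = 40.9 Ω

40.9 Ω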